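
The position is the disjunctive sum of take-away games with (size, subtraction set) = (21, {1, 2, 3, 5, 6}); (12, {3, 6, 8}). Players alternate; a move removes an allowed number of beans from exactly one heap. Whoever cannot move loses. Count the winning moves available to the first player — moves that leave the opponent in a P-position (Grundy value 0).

Heap A, S = {1, 2, 3, 5, 6}:
G(0) = 0
G(1) = mex{0} = 1
G(2) = mex{1,0} = 2
G(3) = mex{2,1,0} = 3
G(4) = mex{3,2,1} = 0
G(5) = mex{0,3,2,0} = 1
G(6) = mex{1,0,3,1,0} = 2
G(7) = mex{2,1,0,2,1} = 3
G(8) = mex{3,2,1,3,2} = 0
G(9) = mex{0,3,2,0,3} = 1
G(10) = mex{1,0,3,1,0} = 2
G(11) = mex{2,1,0,2,1} = 3
G(12) = mex{3,2,1,3,2} = 0
G(13) = mex{0,3,2,0,3} = 1
G(14) = mex{1,0,3,1,0} = 2
G(15) = mex{2,1,0,2,1} = 3
G(16) = mex{3,2,1,3,2} = 0
G(17) = mex{0,3,2,0,3} = 1
G(18) = mex{1,0,3,1,0} = 2
G(19) = mex{2,1,0,2,1} = 3
G(20) = mex{3,2,1,3,2} = 0
G(21) = mex{0,3,2,0,3} = 1
G_A(21) = 1.
Heap B, S = {3, 6, 8}:
G(0) = 0
G(1) = mex{} = 0
G(2) = mex{} = 0
G(3) = mex{0} = 1
G(4) = mex{0} = 1
G(5) = mex{0} = 1
G(6) = mex{1,0} = 2
G(7) = mex{1,0} = 2
G(8) = mex{1,0,0} = 2
G(9) = mex{2,1,0} = 3
G(10) = mex{2,1,0} = 3
G(11) = mex{2,1,1} = 0
G(12) = mex{3,2,1} = 0
G_B(12) = 0.
Combined Grundy value = 1 ⊕ 0 = 1.
A winning move leaves total XOR = 0, i.e. changes one component's Grundy value g to g ⊕ X where X is the current total.
Heap A: need g' = 1⊕1 = 0. Options: 21−1→G=0, 21−2→G=3, 21−3→G=2, 21−5→G=0, 21−6→G=3. Hits: 2.
Heap B: need g' = 0⊕1 = 1. Options: 12−3→G=3, 12−6→G=2, 12−8→G=1. Hits: 1.

3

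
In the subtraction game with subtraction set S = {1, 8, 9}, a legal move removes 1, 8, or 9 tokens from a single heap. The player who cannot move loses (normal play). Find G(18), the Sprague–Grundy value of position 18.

G(0) = 0
G(1) = mex{0} = 1
G(2) = mex{1} = 0
G(3) = mex{0} = 1
G(4) = mex{1} = 0
G(5) = mex{0} = 1
G(6) = mex{1} = 0
G(7) = mex{0} = 1
G(8) = mex{1,0} = 2
G(9) = mex{2,1,0} = 3
G(10) = mex{3,0,1} = 2
G(11) = mex{2,1,0} = 3
G(12) = mex{3,0,1} = 2
G(13) = mex{2,1,0} = 3
G(14) = mex{3,0,1} = 2
G(15) = mex{2,1,0} = 3
G(16) = mex{3,2,1} = 0
G(17) = mex{0,3,2} = 1
G(18) = mex{1,2,3} = 0

0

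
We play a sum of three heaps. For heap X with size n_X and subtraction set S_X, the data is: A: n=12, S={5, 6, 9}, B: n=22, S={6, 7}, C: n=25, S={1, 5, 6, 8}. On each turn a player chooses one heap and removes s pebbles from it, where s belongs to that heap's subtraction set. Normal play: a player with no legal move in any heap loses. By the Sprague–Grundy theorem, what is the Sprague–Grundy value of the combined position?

2

Heap A, S = {5, 6, 9}:
G(0) = 0
G(1) = mex{} = 0
G(2) = mex{} = 0
G(3) = mex{} = 0
G(4) = mex{} = 0
G(5) = mex{0} = 1
G(6) = mex{0,0} = 1
G(7) = mex{0,0} = 1
G(8) = mex{0,0} = 1
G(9) = mex{0,0,0} = 1
G(10) = mex{1,0,0} = 2
G(11) = mex{1,1,0} = 2
G(12) = mex{1,1,0} = 2
G_A(12) = 2.
Heap B, S = {6, 7}:
G(0) = 0
G(1) = mex{} = 0
G(2) = mex{} = 0
G(3) = mex{} = 0
G(4) = mex{} = 0
G(5) = mex{} = 0
G(6) = mex{0} = 1
G(7) = mex{0,0} = 1
G(8) = mex{0,0} = 1
G(9) = mex{0,0} = 1
G(10) = mex{0,0} = 1
G(11) = mex{0,0} = 1
G(12) = mex{1,0} = 2
G(13) = mex{1,1} = 0
G(14) = mex{1,1} = 0
G(15) = mex{1,1} = 0
G(16) = mex{1,1} = 0
G(17) = mex{1,1} = 0
G(18) = mex{2,1} = 0
G(19) = mex{0,2} = 1
G(20) = mex{0,0} = 1
G(21) = mex{0,0} = 1
G(22) = mex{0,0} = 1
G_B(22) = 1.
Heap C, S = {1, 5, 6, 8}:
n :  0  1  2  3  4  5  6  7  8  9 10 11 12 13 14 15 16 17 18 19 20 21 22 23 24 25
G :  0  1  0  1  0  1  2  3  2  3  2  0  1  0  1  0  1  2  3  2  3  2  0  1  0  1
G_C(25) = 1.
Combined Grundy value = 2 ⊕ 1 ⊕ 1 = 2.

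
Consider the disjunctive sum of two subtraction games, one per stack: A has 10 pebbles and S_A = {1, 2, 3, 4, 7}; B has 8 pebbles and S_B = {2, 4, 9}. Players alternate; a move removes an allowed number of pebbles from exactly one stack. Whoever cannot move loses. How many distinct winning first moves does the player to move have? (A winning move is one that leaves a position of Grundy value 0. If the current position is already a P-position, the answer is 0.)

Stack A, S = {1, 2, 3, 4, 7}:
G(0) = 0
G(1) = mex{0} = 1
G(2) = mex{1,0} = 2
G(3) = mex{2,1,0} = 3
G(4) = mex{3,2,1,0} = 4
G(5) = mex{4,3,2,1} = 0
G(6) = mex{0,4,3,2} = 1
G(7) = mex{1,0,4,3,0} = 2
G(8) = mex{2,1,0,4,1} = 3
G(9) = mex{3,2,1,0,2} = 4
G(10) = mex{4,3,2,1,3} = 0
G_A(10) = 0.
Stack B, S = {2, 4, 9}:
n : 0 1 2 3 4 5 6 7 8
G : 0 0 1 1 2 2 0 0 1
G_B(8) = 1.
Combined Grundy value = 0 ⊕ 1 = 1.
A winning move leaves total XOR = 0, i.e. changes one component's Grundy value g to g ⊕ X where X is the current total.
Stack A: need g' = 0⊕1 = 1. Options: 10−1→G=4, 10−2→G=3, 10−3→G=2, 10−4→G=1, 10−7→G=3. Hits: 1.
Stack B: need g' = 1⊕1 = 0. Options: 8−2→G=0, 8−4→G=2. Hits: 1.

2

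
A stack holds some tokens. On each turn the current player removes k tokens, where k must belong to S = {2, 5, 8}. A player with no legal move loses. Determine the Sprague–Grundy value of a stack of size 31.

0

n :  0  1  2  3  4  5  6  7  8  9 10 11 12 13 14 15 16 17 18 19 20 21 22 23 24 25 26 27 28 29 30 31
G :  0  0  1  1  0  2  1  0  2  1  0  0  1  1  0  2  1  0  2  1  0  0  1  1  0  2  1  0  2  1  0  0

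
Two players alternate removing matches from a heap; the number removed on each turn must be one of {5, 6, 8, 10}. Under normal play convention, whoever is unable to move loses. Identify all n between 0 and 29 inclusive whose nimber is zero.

n :  0  1  2  3  4  5  6  7  8  9 10 11 12 13 14 15 16 17 18 19 20 21 22 23 24 25 26 27 28 29
G :  0  0  0  0  0  1  1  1  1  1  2  2  2  2  2  0  0  0  0  0  1  1  1  1  1  2  2  2  2  2
P-positions are exactly the n with G(n) = 0.

0, 1, 2, 3, 4, 15, 16, 17, 18, 19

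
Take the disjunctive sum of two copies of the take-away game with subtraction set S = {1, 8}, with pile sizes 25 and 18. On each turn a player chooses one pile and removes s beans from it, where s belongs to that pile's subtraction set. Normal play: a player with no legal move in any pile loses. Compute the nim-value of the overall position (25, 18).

All piles use S = {1, 8}:
n :  0  1  2  3  4  5  6  7  8  9 10 11 12 13 14 15 16 17 18 19 20 21 22 23 24 25
G :  0  1  0  1  0  1  0  1  2  0  1  0  1  0  1  0  1  2  0  1  0  1  0  1  0  1
Pile A: G(25) = 1.
Pile B: G(18) = 0.
Combined Grundy value = 1 ⊕ 0 = 1.

1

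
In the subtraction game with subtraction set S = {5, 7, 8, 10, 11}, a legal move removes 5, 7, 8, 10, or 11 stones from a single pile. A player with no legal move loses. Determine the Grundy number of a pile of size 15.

G(0) = 0
G(1) = mex{} = 0
G(2) = mex{} = 0
G(3) = mex{} = 0
G(4) = mex{} = 0
G(5) = mex{0} = 1
G(6) = mex{0} = 1
G(7) = mex{0,0} = 1
G(8) = mex{0,0,0} = 1
G(9) = mex{0,0,0} = 1
G(10) = mex{1,0,0,0} = 2
G(11) = mex{1,0,0,0,0} = 2
G(12) = mex{1,1,0,0,0} = 2
G(13) = mex{1,1,1,0,0} = 2
G(14) = mex{1,1,1,0,0} = 2
G(15) = mex{2,1,1,1,0} = 3

3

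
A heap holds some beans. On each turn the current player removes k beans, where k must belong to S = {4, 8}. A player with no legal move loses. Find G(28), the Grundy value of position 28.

n :  0  1  2  3  4  5  6  7  8  9 10 11 12 13 14 15 16 17 18 19 20 21 22 23 24 25 26 27 28
G :  0  0  0  0  1  1  1  1  2  2  2  2  0  0  0  0  1  1  1  1  2  2  2  2  0  0  0  0  1

1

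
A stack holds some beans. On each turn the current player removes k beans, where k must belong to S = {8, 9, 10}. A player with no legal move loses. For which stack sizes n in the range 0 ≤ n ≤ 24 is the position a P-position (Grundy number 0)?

G(0) = 0
G(1) = mex{} = 0
G(2) = mex{} = 0
G(3) = mex{} = 0
G(4) = mex{} = 0
G(5) = mex{} = 0
G(6) = mex{} = 0
G(7) = mex{} = 0
G(8) = mex{0} = 1
G(9) = mex{0,0} = 1
G(10) = mex{0,0,0} = 1
G(11) = mex{0,0,0} = 1
G(12) = mex{0,0,0} = 1
G(13) = mex{0,0,0} = 1
G(14) = mex{0,0,0} = 1
G(15) = mex{0,0,0} = 1
G(16) = mex{1,0,0} = 2
G(17) = mex{1,1,0} = 2
G(18) = mex{1,1,1} = 0
G(19) = mex{1,1,1} = 0
G(20) = mex{1,1,1} = 0
G(21) = mex{1,1,1} = 0
G(22) = mex{1,1,1} = 0
G(23) = mex{1,1,1} = 0
G(24) = mex{2,1,1} = 0
P-positions are exactly the n with G(n) = 0.

0, 1, 2, 3, 4, 5, 6, 7, 18, 19, 20, 21, 22, 23, 24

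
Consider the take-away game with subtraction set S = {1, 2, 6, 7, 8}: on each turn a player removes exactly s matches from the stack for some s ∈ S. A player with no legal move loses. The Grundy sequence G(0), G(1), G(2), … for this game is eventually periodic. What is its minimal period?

12

G(0) = 0
G(1) = mex{0} = 1
G(2) = mex{1,0} = 2
G(3) = mex{2,1} = 0
G(4) = mex{0,2} = 1
G(5) = mex{1,0} = 2
G(6) = mex{2,1,0} = 3
G(7) = mex{3,2,1,0} = 4
G(8) = mex{4,3,2,1,0} = 5
G(9) = mex{5,4,0,2,1} = 3
G(10) = mex{3,5,1,0,2} = 4
G(11) = mex{4,3,2,1,0} = 5
G(12) = mex{5,4,3,2,1} = 0
G(13) = mex{0,5,4,3,2} = 1
G(14) = mex{1,0,5,4,3} = 2
G(15) = mex{2,1,3,5,4} = 0
G(16) = mex{0,2,4,3,5} = 1
G(17) = mex{1,0,5,4,3} = 2
G(18) = mex{2,1,0,5,4} = 3
G(19) = mex{3,2,1,0,5} = 4
G(20) = mex{4,3,2,1,0} = 5
G(21) = mex{5,4,0,2,1} = 3
G(22) = mex{3,5,1,0,2} = 4
G(23) = mex{4,3,2,1,0} = 5
G(24) = mex{5,4,3,2,1} = 0
G(25) = mex{0,5,4,3,2} = 1
G(n+12) = G(n) holds for n = 0,…,7 (a full window of length max(S) = 8), so the sequence is purely periodic with period 12.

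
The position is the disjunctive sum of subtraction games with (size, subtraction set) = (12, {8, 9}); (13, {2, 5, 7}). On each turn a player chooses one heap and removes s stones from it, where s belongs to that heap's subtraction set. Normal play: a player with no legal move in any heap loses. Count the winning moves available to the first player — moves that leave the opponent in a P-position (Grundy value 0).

Heap A, S = {8, 9}:
G(0) = 0
G(1) = mex{} = 0
G(2) = mex{} = 0
G(3) = mex{} = 0
G(4) = mex{} = 0
G(5) = mex{} = 0
G(6) = mex{} = 0
G(7) = mex{} = 0
G(8) = mex{0} = 1
G(9) = mex{0,0} = 1
G(10) = mex{0,0} = 1
G(11) = mex{0,0} = 1
G(12) = mex{0,0} = 1
G_A(12) = 1.
Heap B, S = {2, 5, 7}:
n :  0  1  2  3  4  5  6  7  8  9 10 11 12 13
G :  0  0  1  1  0  2  1  3  2  2  0  3  1  0
G_B(13) = 0.
Combined Grundy value = 1 ⊕ 0 = 1.
A winning move leaves total XOR = 0, i.e. changes one component's Grundy value g to g ⊕ X where X is the current total.
Heap A: need g' = 1⊕1 = 0. Options: 12−8→G=0, 12−9→G=0. Hits: 2.
Heap B: need g' = 0⊕1 = 1. Options: 13−2→G=3, 13−5→G=2, 13−7→G=1. Hits: 1.

3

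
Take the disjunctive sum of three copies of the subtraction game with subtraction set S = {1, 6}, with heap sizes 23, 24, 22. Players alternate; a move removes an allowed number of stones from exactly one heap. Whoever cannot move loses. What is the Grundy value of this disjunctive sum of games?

0

All heaps use S = {1, 6}:
G(0) = 0
G(1) = mex{0} = 1
G(2) = mex{1} = 0
G(3) = mex{0} = 1
G(4) = mex{1} = 0
G(5) = mex{0} = 1
G(6) = mex{1,0} = 2
G(7) = mex{2,1} = 0
G(8) = mex{0,0} = 1
G(9) = mex{1,1} = 0
G(10) = mex{0,0} = 1
G(11) = mex{1,1} = 0
G(12) = mex{0,2} = 1
G(13) = mex{1,0} = 2
G(14) = mex{2,1} = 0
G(15) = mex{0,0} = 1
G(16) = mex{1,1} = 0
G(17) = mex{0,0} = 1
G(18) = mex{1,1} = 0
G(19) = mex{0,2} = 1
G(20) = mex{1,0} = 2
G(21) = mex{2,1} = 0
G(22) = mex{0,0} = 1
G(23) = mex{1,1} = 0
G(24) = mex{0,0} = 1
Heap A: G(23) = 0.
Heap B: G(24) = 1.
Heap C: G(22) = 1.
Combined Grundy value = 0 ⊕ 1 ⊕ 1 = 0.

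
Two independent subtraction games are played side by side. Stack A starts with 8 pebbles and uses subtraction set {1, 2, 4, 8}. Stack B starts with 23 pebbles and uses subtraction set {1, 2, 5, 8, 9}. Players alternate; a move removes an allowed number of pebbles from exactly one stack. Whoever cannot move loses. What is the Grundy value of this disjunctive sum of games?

2

Stack A, S = {1, 2, 4, 8}:
n : 0 1 2 3 4 5 6 7 8
G : 0 1 2 0 1 2 0 1 2
G_A(8) = 2.
Stack B, S = {1, 2, 5, 8, 9}:
n :  0  1  2  3  4  5  6  7  8  9 10 11 12 13 14 15 16 17 18 19 20 21 22 23
G :  0  1  2  0  1  2  0  1  2  3  0  1  2  0  1  2  0  1  2  3  0  1  2  0
G_B(23) = 0.
Combined Grundy value = 2 ⊕ 0 = 2.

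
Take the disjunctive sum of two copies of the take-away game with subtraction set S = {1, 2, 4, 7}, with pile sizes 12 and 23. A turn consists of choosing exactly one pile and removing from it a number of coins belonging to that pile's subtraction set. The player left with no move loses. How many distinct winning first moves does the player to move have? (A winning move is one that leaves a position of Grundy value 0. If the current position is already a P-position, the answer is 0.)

4

All piles use S = {1, 2, 4, 7}:
G(0) = 0
G(1) = mex{0} = 1
G(2) = mex{1,0} = 2
G(3) = mex{2,1} = 0
G(4) = mex{0,2,0} = 1
G(5) = mex{1,0,1} = 2
G(6) = mex{2,1,2} = 0
G(7) = mex{0,2,0,0} = 1
G(8) = mex{1,0,1,1} = 2
G(9) = mex{2,1,2,2} = 0
G(10) = mex{0,2,0,0} = 1
G(11) = mex{1,0,1,1} = 2
G(12) = mex{2,1,2,2} = 0
G(13) = mex{0,2,0,0} = 1
G(14) = mex{1,0,1,1} = 2
G(15) = mex{2,1,2,2} = 0
G(16) = mex{0,2,0,0} = 1
G(17) = mex{1,0,1,1} = 2
G(18) = mex{2,1,2,2} = 0
G(19) = mex{0,2,0,0} = 1
G(20) = mex{1,0,1,1} = 2
G(21) = mex{2,1,2,2} = 0
G(22) = mex{0,2,0,0} = 1
G(23) = mex{1,0,1,1} = 2
Pile A: G(12) = 0.
Pile B: G(23) = 2.
Combined Grundy value = 0 ⊕ 2 = 2.
A winning move leaves total XOR = 0, i.e. changes one component's Grundy value g to g ⊕ X where X is the current total.
Pile A: need g' = 0⊕2 = 2. Options: 12−1→G=2, 12−2→G=1, 12−4→G=2, 12−7→G=2. Hits: 3.
Pile B: need g' = 2⊕2 = 0. Options: 23−1→G=1, 23−2→G=0, 23−4→G=1, 23−7→G=1. Hits: 1.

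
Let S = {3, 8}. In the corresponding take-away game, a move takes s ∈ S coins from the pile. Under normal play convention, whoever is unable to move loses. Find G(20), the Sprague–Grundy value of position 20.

1

n :  0  1  2  3  4  5  6  7  8  9 10 11 12 13 14 15 16 17 18 19 20
G :  0  0  0  1  1  1  0  0  2  1  1  0  0  0  1  1  1  0  0  2  1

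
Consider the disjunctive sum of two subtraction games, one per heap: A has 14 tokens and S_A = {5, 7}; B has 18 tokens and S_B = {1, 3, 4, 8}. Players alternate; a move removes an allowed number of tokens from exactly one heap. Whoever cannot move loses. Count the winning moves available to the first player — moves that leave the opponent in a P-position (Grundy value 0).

Heap A, S = {5, 7}:
G(0) = 0
G(1) = mex{} = 0
G(2) = mex{} = 0
G(3) = mex{} = 0
G(4) = mex{} = 0
G(5) = mex{0} = 1
G(6) = mex{0} = 1
G(7) = mex{0,0} = 1
G(8) = mex{0,0} = 1
G(9) = mex{0,0} = 1
G(10) = mex{1,0} = 2
G(11) = mex{1,0} = 2
G(12) = mex{1,1} = 0
G(13) = mex{1,1} = 0
G(14) = mex{1,1} = 0
G_A(14) = 0.
Heap B, S = {1, 3, 4, 8}:
n :  0  1  2  3  4  5  6  7  8  9 10 11 12 13 14 15 16 17 18
G :  0  1  0  1  2  3  2  0  1  0  1  2  3  2  0  1  0  1  2
G_B(18) = 2.
Combined Grundy value = 0 ⊕ 2 = 2.
A winning move leaves total XOR = 0, i.e. changes one component's Grundy value g to g ⊕ X where X is the current total.
Heap A: need g' = 0⊕2 = 2. Options: 14−5→G=1, 14−7→G=1. Hits: 0.
Heap B: need g' = 2⊕2 = 0. Options: 18−1→G=1, 18−3→G=1, 18−4→G=0, 18−8→G=1. Hits: 1.

1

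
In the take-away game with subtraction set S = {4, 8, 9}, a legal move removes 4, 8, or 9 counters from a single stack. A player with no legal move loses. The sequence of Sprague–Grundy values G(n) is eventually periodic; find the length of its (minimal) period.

n :  0  1  2  3  4  5  6  7  8  9 10 11 12 13 14 15 16 17 18 19 20 21 22 23 24 25 26 27
G :  0  0  0  0  1  1  1  1  2  2  2  2  3  0  0  0  0  1  1  1  1  2  2  2  2  3  0  0
G(n+13) = G(n) holds for n = 0,…,8 (a full window of length max(S) = 9), so the sequence is purely periodic with period 13.

13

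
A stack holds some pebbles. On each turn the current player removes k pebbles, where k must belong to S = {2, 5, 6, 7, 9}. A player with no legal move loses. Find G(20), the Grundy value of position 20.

G(0) = 0
G(1) = mex{} = 0
G(2) = mex{0} = 1
G(3) = mex{0} = 1
G(4) = mex{1} = 0
G(5) = mex{1,0} = 2
G(6) = mex{0,0,0} = 1
G(7) = mex{2,1,0,0} = 3
G(8) = mex{1,1,1,0} = 2
G(9) = mex{3,0,1,1,0} = 2
G(10) = mex{2,2,0,1,0} = 3
G(11) = mex{2,1,2,0,1} = 3
G(12) = mex{3,3,1,2,1} = 0
G(13) = mex{3,2,3,1,0} = 4
G(14) = mex{0,2,2,3,2} = 1
G(15) = mex{4,3,2,2,1} = 0
G(16) = mex{1,3,3,2,3} = 0
G(17) = mex{0,0,3,3,2} = 1
G(18) = mex{0,4,0,3,2} = 1
G(19) = mex{1,1,4,0,3} = 2
G(20) = mex{1,0,1,4,3} = 2

2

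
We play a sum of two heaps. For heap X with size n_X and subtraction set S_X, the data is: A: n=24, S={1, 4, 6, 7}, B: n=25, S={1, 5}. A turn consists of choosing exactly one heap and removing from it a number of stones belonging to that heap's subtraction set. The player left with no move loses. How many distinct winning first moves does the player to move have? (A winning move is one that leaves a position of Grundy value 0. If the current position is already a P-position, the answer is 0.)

0

Heap A, S = {1, 4, 6, 7}:
G(0) = 0
G(1) = mex{0} = 1
G(2) = mex{1} = 0
G(3) = mex{0} = 1
G(4) = mex{1,0} = 2
G(5) = mex{2,1} = 0
G(6) = mex{0,0,0} = 1
G(7) = mex{1,1,1,0} = 2
G(8) = mex{2,2,0,1} = 3
G(9) = mex{3,0,1,0} = 2
G(10) = mex{2,1,2,1} = 0
G(11) = mex{0,2,0,2} = 1
G(12) = mex{1,3,1,0} = 2
G(13) = mex{2,2,2,1} = 0
G(14) = mex{0,0,3,2} = 1
G(15) = mex{1,1,2,3} = 0
G(16) = mex{0,2,0,2} = 1
G(17) = mex{1,0,1,0} = 2
G(18) = mex{2,1,2,1} = 0
G(19) = mex{0,0,0,2} = 1
G(20) = mex{1,1,1,0} = 2
G(21) = mex{2,2,0,1} = 3
G(22) = mex{3,0,1,0} = 2
G(23) = mex{2,1,2,1} = 0
G(24) = mex{0,2,0,2} = 1
G_A(24) = 1.
Heap B, S = {1, 5}:
n :  0  1  2  3  4  5  6  7  8  9 10 11 12 13 14 15 16 17 18 19 20 21 22 23 24 25
G :  0  1  0  1  0  1  0  1  0  1  0  1  0  1  0  1  0  1  0  1  0  1  0  1  0  1
G_B(25) = 1.
Combined Grundy value = 1 ⊕ 1 = 0.
A winning move leaves total XOR = 0, i.e. changes one component's Grundy value g to g ⊕ X where X is the current total.
Heap A: target g' = 1⊕0 = 1, but every legal move changes the Grundy value (mex property), so 0 moves.
Heap B: target g' = 1⊕0 = 1, but every legal move changes the Grundy value (mex property), so 0 moves.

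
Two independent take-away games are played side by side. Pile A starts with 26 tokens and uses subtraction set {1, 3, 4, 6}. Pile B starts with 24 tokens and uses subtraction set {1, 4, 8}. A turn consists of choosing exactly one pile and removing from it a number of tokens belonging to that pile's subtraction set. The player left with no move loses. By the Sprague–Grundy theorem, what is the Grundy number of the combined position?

Pile A, S = {1, 3, 4, 6}:
n :  0  1  2  3  4  5  6  7  8  9 10 11 12 13 14 15 16 17 18 19 20 21 22 23 24 25 26
G :  0  1  0  1  2  3  2  0  1  0  1  2  3  2  0  1  0  1  2  3  2  0  1  0  1  2  3
G_A(26) = 3.
Pile B, S = {1, 4, 8}:
n :  0  1  2  3  4  5  6  7  8  9 10 11 12 13 14 15 16 17 18 19 20 21 22 23 24
G :  0  1  0  1  2  0  1  0  1  2  3  2  0  1  0  1  2  0  1  0  1  2  3  2  0
G_B(24) = 0.
Combined Grundy value = 3 ⊕ 0 = 3.

3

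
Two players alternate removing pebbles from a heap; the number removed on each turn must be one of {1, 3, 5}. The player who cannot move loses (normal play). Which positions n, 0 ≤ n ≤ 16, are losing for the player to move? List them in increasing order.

n :  0  1  2  3  4  5  6  7  8  9 10 11 12 13 14 15 16
G :  0  1  0  1  0  1  0  1  0  1  0  1  0  1  0  1  0
P-positions are exactly the n with G(n) = 0.

0, 2, 4, 6, 8, 10, 12, 14, 16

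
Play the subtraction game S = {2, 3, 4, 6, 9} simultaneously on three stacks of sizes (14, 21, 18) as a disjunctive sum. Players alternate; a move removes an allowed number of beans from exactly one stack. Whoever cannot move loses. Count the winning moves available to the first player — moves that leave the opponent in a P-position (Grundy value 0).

1

All stacks use S = {2, 3, 4, 6, 9}:
n :  0  1  2  3  4  5  6  7  8  9 10 11 12 13 14 15 16 17 18 19 20 21
G :  0  0  1  1  2  2  3  3  0  4  1  5  2  0  3  1  4  2  0  3  1  4
Stack A: G(14) = 3.
Stack B: G(21) = 4.
Stack C: G(18) = 0.
Combined Grundy value = 3 ⊕ 4 ⊕ 0 = 7.
A winning move leaves total XOR = 0, i.e. changes one component's Grundy value g to g ⊕ X where X is the current total.
Stack A: need g' = 3⊕7 = 4. Options: 14−2→G=2, 14−3→G=5, 14−4→G=1, 14−6→G=0, 14−9→G=2. Hits: 0.
Stack B: need g' = 4⊕7 = 3. Options: 21−2→G=3, 21−3→G=0, 21−4→G=2, 21−6→G=1, 21−9→G=2. Hits: 1.
Stack C: need g' = 0⊕7 = 7. Options: 18−2→G=4, 18−3→G=1, 18−4→G=3, 18−6→G=2, 18−9→G=4. Hits: 0.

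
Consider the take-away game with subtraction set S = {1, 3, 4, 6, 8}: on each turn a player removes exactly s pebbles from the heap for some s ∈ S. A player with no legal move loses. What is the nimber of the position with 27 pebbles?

G(0) = 0
G(1) = mex{0} = 1
G(2) = mex{1} = 0
G(3) = mex{0,0} = 1
G(4) = mex{1,1,0} = 2
G(5) = mex{2,0,1} = 3
G(6) = mex{3,1,0,0} = 2
G(7) = mex{2,2,1,1} = 0
G(8) = mex{0,3,2,0,0} = 1
G(9) = mex{1,2,3,1,1} = 0
G(10) = mex{0,0,2,2,0} = 1
G(11) = mex{1,1,0,3,1} = 2
G(12) = mex{2,0,1,2,2} = 3
G(13) = mex{3,1,0,0,3} = 2
G(14) = mex{2,2,1,1,2} = 0
G(15) = mex{0,3,2,0,0} = 1
G(16) = mex{1,2,3,1,1} = 0
G(17) = mex{0,0,2,2,0} = 1
G(18) = mex{1,1,0,3,1} = 2
G(19) = mex{2,0,1,2,2} = 3
G(20) = mex{3,1,0,0,3} = 2
G(21) = mex{2,2,1,1,2} = 0
G(22) = mex{0,3,2,0,0} = 1
G(23) = mex{1,2,3,1,1} = 0
G(24) = mex{0,0,2,2,0} = 1
G(25) = mex{1,1,0,3,1} = 2
G(26) = mex{2,0,1,2,2} = 3
G(27) = mex{3,1,0,0,3} = 2

2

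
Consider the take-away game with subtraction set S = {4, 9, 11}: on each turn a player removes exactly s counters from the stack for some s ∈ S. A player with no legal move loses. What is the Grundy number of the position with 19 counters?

n :  0  1  2  3  4  5  6  7  8  9 10 11 12 13 14 15 16 17 18 19
G :  0  0  0  0  1  1  1  1  0  2  2  2  1  3  3  0  0  2  0  1

1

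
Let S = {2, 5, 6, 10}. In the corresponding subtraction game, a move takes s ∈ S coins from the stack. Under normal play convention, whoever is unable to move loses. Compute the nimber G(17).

1

G(0) = 0
G(1) = mex{} = 0
G(2) = mex{0} = 1
G(3) = mex{0} = 1
G(4) = mex{1} = 0
G(5) = mex{1,0} = 2
G(6) = mex{0,0,0} = 1
G(7) = mex{2,1,0} = 3
G(8) = mex{1,1,1} = 0
G(9) = mex{3,0,1} = 2
G(10) = mex{0,2,0,0} = 1
G(11) = mex{2,1,2,0} = 3
G(12) = mex{1,3,1,1} = 0
G(13) = mex{3,0,3,1} = 2
G(14) = mex{0,2,0,0} = 1
G(15) = mex{2,1,2,2} = 0
G(16) = mex{1,3,1,1} = 0
G(17) = mex{0,0,3,3} = 1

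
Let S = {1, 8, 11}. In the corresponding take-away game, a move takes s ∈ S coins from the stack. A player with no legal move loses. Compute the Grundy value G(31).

n :  0  1  2  3  4  5  6  7  8  9 10 11 12 13 14 15 16 17 18 19 20 21 22 23 24 25 26 27 28 29 30 31
G :  0  1  0  1  0  1  0  1  2  0  1  2  3  2  3  2  0  1  0  1  2  0  1  0  1  0  1  2  0  1  0  1

1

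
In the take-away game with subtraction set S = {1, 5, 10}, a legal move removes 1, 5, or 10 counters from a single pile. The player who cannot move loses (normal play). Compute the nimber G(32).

0

n :  0  1  2  3  4  5  6  7  8  9 10 11 12 13 14 15 16 17 18 19 20 21 22 23 24 25 26 27 28 29 30 31 32
G :  0  1  0  1  0  1  0  1  0  1  2  3  2  3  2  0  1  0  1  0  1  0  1  0  1  2  3  2  3  2  0  1  0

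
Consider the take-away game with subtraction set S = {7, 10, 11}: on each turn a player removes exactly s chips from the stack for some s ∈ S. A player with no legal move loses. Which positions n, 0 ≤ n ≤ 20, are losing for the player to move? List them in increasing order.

0, 1, 2, 3, 4, 5, 6, 18, 19, 20

G(0) = 0
G(1) = mex{} = 0
G(2) = mex{} = 0
G(3) = mex{} = 0
G(4) = mex{} = 0
G(5) = mex{} = 0
G(6) = mex{} = 0
G(7) = mex{0} = 1
G(8) = mex{0} = 1
G(9) = mex{0} = 1
G(10) = mex{0,0} = 1
G(11) = mex{0,0,0} = 1
G(12) = mex{0,0,0} = 1
G(13) = mex{0,0,0} = 1
G(14) = mex{1,0,0} = 2
G(15) = mex{1,0,0} = 2
G(16) = mex{1,0,0} = 2
G(17) = mex{1,1,0} = 2
G(18) = mex{1,1,1} = 0
G(19) = mex{1,1,1} = 0
G(20) = mex{1,1,1} = 0
P-positions are exactly the n with G(n) = 0.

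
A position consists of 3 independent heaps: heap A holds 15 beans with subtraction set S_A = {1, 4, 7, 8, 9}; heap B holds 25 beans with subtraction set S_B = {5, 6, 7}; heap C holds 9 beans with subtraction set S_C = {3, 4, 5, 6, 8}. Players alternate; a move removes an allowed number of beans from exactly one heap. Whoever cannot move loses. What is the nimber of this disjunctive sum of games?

3

Heap A, S = {1, 4, 7, 8, 9}:
n :  0  1  2  3  4  5  6  7  8  9 10 11 12 13 14 15
G :  0  1  0  1  2  0  1  2  3  2  3  4  5  3  4  0
G_A(15) = 0.
Heap B, S = {5, 6, 7}:
n :  0  1  2  3  4  5  6  7  8  9 10 11 12 13 14 15 16 17 18 19 20 21 22 23 24 25
G :  0  0  0  0  0  1  1  1  1  1  2  2  0  0  0  0  0  1  1  1  1  1  2  2  0  0
G_B(25) = 0.
Heap C, S = {3, 4, 5, 6, 8}:
G(0) = 0
G(1) = mex{} = 0
G(2) = mex{} = 0
G(3) = mex{0} = 1
G(4) = mex{0,0} = 1
G(5) = mex{0,0,0} = 1
G(6) = mex{1,0,0,0} = 2
G(7) = mex{1,1,0,0} = 2
G(8) = mex{1,1,1,0,0} = 2
G(9) = mex{2,1,1,1,0} = 3
G_C(9) = 3.
Combined Grundy value = 0 ⊕ 0 ⊕ 3 = 3.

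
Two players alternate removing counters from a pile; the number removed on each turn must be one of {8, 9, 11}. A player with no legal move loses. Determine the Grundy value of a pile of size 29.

G(0) = 0
G(1) = mex{} = 0
G(2) = mex{} = 0
G(3) = mex{} = 0
G(4) = mex{} = 0
G(5) = mex{} = 0
G(6) = mex{} = 0
G(7) = mex{} = 0
G(8) = mex{0} = 1
G(9) = mex{0,0} = 1
G(10) = mex{0,0} = 1
G(11) = mex{0,0,0} = 1
G(12) = mex{0,0,0} = 1
G(13) = mex{0,0,0} = 1
G(14) = mex{0,0,0} = 1
G(15) = mex{0,0,0} = 1
G(16) = mex{1,0,0} = 2
G(17) = mex{1,1,0} = 2
G(18) = mex{1,1,0} = 2
G(19) = mex{1,1,1} = 0
G(20) = mex{1,1,1} = 0
G(21) = mex{1,1,1} = 0
G(22) = mex{1,1,1} = 0
G(23) = mex{1,1,1} = 0
G(24) = mex{2,1,1} = 0
G(25) = mex{2,2,1} = 0
G(26) = mex{2,2,1} = 0
G(27) = mex{0,2,2} = 1
G(28) = mex{0,0,2} = 1
G(29) = mex{0,0,2} = 1

1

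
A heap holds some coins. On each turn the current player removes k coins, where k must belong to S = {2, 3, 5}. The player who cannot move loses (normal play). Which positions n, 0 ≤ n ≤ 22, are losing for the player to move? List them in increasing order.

G(0) = 0
G(1) = mex{} = 0
G(2) = mex{0} = 1
G(3) = mex{0,0} = 1
G(4) = mex{1,0} = 2
G(5) = mex{1,1,0} = 2
G(6) = mex{2,1,0} = 3
G(7) = mex{2,2,1} = 0
G(8) = mex{3,2,1} = 0
G(9) = mex{0,3,2} = 1
G(10) = mex{0,0,2} = 1
G(11) = mex{1,0,3} = 2
G(12) = mex{1,1,0} = 2
G(13) = mex{2,1,0} = 3
G(14) = mex{2,2,1} = 0
G(15) = mex{3,2,1} = 0
G(16) = mex{0,3,2} = 1
G(17) = mex{0,0,2} = 1
G(18) = mex{1,0,3} = 2
G(19) = mex{1,1,0} = 2
G(20) = mex{2,1,0} = 3
G(21) = mex{2,2,1} = 0
G(22) = mex{3,2,1} = 0
P-positions are exactly the n with G(n) = 0.

0, 1, 7, 8, 14, 15, 21, 22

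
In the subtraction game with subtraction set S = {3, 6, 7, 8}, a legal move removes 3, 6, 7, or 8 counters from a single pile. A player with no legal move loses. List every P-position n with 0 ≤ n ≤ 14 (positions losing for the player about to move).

n :  0  1  2  3  4  5  6  7  8  9 10 11 12 13 14
G :  0  0  0  1  1  1  2  2  2  3  3  0  0  0  1
P-positions are exactly the n with G(n) = 0.

0, 1, 2, 11, 12, 13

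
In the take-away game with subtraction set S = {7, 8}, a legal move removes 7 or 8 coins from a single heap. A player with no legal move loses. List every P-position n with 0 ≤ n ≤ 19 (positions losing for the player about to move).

n :  0  1  2  3  4  5  6  7  8  9 10 11 12 13 14 15 16 17 18 19
G :  0  0  0  0  0  0  0  1  1  1  1  1  1  1  2  0  0  0  0  0
P-positions are exactly the n with G(n) = 0.

0, 1, 2, 3, 4, 5, 6, 15, 16, 17, 18, 19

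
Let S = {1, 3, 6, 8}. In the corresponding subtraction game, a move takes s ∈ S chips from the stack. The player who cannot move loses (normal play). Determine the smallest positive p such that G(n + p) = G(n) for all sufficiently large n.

9

n :  0  1  2  3  4  5  6  7  8  9 10 11 12 13 14 15 16 17 18 19
G :  0  1  0  1  0  1  2  3  2  0  1  0  1  0  1  2  3  2  0  1
G(n+9) = G(n) holds for n = 0,…,7 (a full window of length max(S) = 8), so the sequence is purely periodic with period 9.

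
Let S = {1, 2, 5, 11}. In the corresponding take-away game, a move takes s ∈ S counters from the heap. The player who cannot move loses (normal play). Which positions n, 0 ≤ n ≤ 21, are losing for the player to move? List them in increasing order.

0, 3, 6, 9, 12, 15, 18, 21

n :  0  1  2  3  4  5  6  7  8  9 10 11 12 13 14 15 16 17 18 19 20 21
G :  0  1  2  0  1  2  0  1  2  0  1  2  0  1  2  0  1  2  0  1  2  0
P-positions are exactly the n with G(n) = 0.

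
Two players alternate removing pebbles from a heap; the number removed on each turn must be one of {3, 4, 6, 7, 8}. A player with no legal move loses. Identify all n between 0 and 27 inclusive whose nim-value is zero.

n :  0  1  2  3  4  5  6  7  8  9 10 11 12 13 14 15 16 17 18 19 20 21 22 23 24 25 26 27
G :  0  0  0  1  1  1  2  2  2  3  3  0  0  0  1  1  1  2  2  2  3  3  0  0  0  1  1  1
P-positions are exactly the n with G(n) = 0.

0, 1, 2, 11, 12, 13, 22, 23, 24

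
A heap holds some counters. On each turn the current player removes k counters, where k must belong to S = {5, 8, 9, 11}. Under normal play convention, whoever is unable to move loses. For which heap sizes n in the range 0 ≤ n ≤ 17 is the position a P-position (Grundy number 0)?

0, 1, 2, 3, 4, 16, 17

G(0) = 0
G(1) = mex{} = 0
G(2) = mex{} = 0
G(3) = mex{} = 0
G(4) = mex{} = 0
G(5) = mex{0} = 1
G(6) = mex{0} = 1
G(7) = mex{0} = 1
G(8) = mex{0,0} = 1
G(9) = mex{0,0,0} = 1
G(10) = mex{1,0,0} = 2
G(11) = mex{1,0,0,0} = 2
G(12) = mex{1,0,0,0} = 2
G(13) = mex{1,1,0,0} = 2
G(14) = mex{1,1,1,0} = 2
G(15) = mex{2,1,1,0} = 3
G(16) = mex{2,1,1,1} = 0
G(17) = mex{2,1,1,1} = 0
P-positions are exactly the n with G(n) = 0.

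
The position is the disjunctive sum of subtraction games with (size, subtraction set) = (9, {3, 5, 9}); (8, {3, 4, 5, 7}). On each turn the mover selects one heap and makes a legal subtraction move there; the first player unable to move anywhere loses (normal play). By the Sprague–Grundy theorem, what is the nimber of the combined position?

Heap A, S = {3, 5, 9}:
n : 0 1 2 3 4 5 6 7 8 9
G : 0 0 0 1 1 1 2 2 0 3
G_A(9) = 3.
Heap B, S = {3, 4, 5, 7}:
n : 0 1 2 3 4 5 6 7 8
G : 0 0 0 1 1 1 2 2 2
G_B(8) = 2.
Combined Grundy value = 3 ⊕ 2 = 1.

1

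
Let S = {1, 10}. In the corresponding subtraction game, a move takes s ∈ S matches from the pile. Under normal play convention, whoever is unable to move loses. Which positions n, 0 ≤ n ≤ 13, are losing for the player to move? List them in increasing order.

G(0) = 0
G(1) = mex{0} = 1
G(2) = mex{1} = 0
G(3) = mex{0} = 1
G(4) = mex{1} = 0
G(5) = mex{0} = 1
G(6) = mex{1} = 0
G(7) = mex{0} = 1
G(8) = mex{1} = 0
G(9) = mex{0} = 1
G(10) = mex{1,0} = 2
G(11) = mex{2,1} = 0
G(12) = mex{0,0} = 1
G(13) = mex{1,1} = 0
P-positions are exactly the n with G(n) = 0.

0, 2, 4, 6, 8, 11, 13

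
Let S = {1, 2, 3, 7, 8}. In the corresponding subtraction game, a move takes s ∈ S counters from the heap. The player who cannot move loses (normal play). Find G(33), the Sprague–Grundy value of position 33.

n :  0  1  2  3  4  5  6  7  8  9 10 11 12 13 14 15 16 17 18 19 20 21 22 23 24 25 26 27 28 29 30 31 32 33
G :  0  1  2  3  0  1  2  3  4  0  1  2  3  0  1  2  3  4  0  1  2  3  0  1  2  3  4  0  1  2  3  0  1  2

2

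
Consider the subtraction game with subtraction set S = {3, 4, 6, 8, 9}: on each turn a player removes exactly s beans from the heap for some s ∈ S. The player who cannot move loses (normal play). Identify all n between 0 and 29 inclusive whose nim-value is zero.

G(0) = 0
G(1) = mex{} = 0
G(2) = mex{} = 0
G(3) = mex{0} = 1
G(4) = mex{0,0} = 1
G(5) = mex{0,0} = 1
G(6) = mex{1,0,0} = 2
G(7) = mex{1,1,0} = 2
G(8) = mex{1,1,0,0} = 2
G(9) = mex{2,1,1,0,0} = 3
G(10) = mex{2,2,1,0,0} = 3
G(11) = mex{2,2,1,1,0} = 3
G(12) = mex{3,2,2,1,1} = 0
G(13) = mex{3,3,2,1,1} = 0
G(14) = mex{3,3,2,2,1} = 0
G(15) = mex{0,3,3,2,2} = 1
G(16) = mex{0,0,3,2,2} = 1
G(17) = mex{0,0,3,3,2} = 1
G(18) = mex{1,0,0,3,3} = 2
G(19) = mex{1,1,0,3,3} = 2
G(20) = mex{1,1,0,0,3} = 2
G(21) = mex{2,1,1,0,0} = 3
G(22) = mex{2,2,1,0,0} = 3
G(23) = mex{2,2,1,1,0} = 3
G(24) = mex{3,2,2,1,1} = 0
G(25) = mex{3,3,2,1,1} = 0
G(26) = mex{3,3,2,2,1} = 0
G(27) = mex{0,3,3,2,2} = 1
G(28) = mex{0,0,3,2,2} = 1
G(29) = mex{0,0,3,3,2} = 1
P-positions are exactly the n with G(n) = 0.

0, 1, 2, 12, 13, 14, 24, 25, 26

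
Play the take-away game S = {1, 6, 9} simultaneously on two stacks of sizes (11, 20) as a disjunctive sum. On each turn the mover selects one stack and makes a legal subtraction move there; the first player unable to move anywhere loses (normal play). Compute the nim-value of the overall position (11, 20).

All stacks use S = {1, 6, 9}:
G(0) = 0
G(1) = mex{0} = 1
G(2) = mex{1} = 0
G(3) = mex{0} = 1
G(4) = mex{1} = 0
G(5) = mex{0} = 1
G(6) = mex{1,0} = 2
G(7) = mex{2,1} = 0
G(8) = mex{0,0} = 1
G(9) = mex{1,1,0} = 2
G(10) = mex{2,0,1} = 3
G(11) = mex{3,1,0} = 2
G(12) = mex{2,2,1} = 0
G(13) = mex{0,0,0} = 1
G(14) = mex{1,1,1} = 0
G(15) = mex{0,2,2} = 1
G(16) = mex{1,3,0} = 2
G(17) = mex{2,2,1} = 0
G(18) = mex{0,0,2} = 1
G(19) = mex{1,1,3} = 0
G(20) = mex{0,0,2} = 1
Stack A: G(11) = 2.
Stack B: G(20) = 1.
Combined Grundy value = 2 ⊕ 1 = 3.

3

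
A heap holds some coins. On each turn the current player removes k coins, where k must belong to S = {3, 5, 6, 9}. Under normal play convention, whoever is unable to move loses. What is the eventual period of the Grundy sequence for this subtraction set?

n :  0  1  2  3  4  5  6  7  8  9 10 11 12 13 14 15 16 17 18 19 20 21 22 23 24 25
G :  0  0  0  1  1  1  2  2  2  3  3  3  0  0  0  1  1  1  2  2  2  3  3  3  0  0
G(n+12) = G(n) holds for n = 0,…,8 (a full window of length max(S) = 9), so the sequence is purely periodic with period 12.

12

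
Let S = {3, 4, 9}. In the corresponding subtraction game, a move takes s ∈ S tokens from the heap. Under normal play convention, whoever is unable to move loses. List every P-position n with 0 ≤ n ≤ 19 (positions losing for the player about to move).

n :  0  1  2  3  4  5  6  7  8  9 10 11 12 13 14 15 16 17 18 19
G :  0  0  0  1  1  1  2  0  0  3  1  1  2  0  0  0  1  1  1  2
P-positions are exactly the n with G(n) = 0.

0, 1, 2, 7, 8, 13, 14, 15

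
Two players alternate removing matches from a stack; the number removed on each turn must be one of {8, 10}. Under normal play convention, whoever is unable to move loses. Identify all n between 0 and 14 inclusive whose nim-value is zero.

0, 1, 2, 3, 4, 5, 6, 7

n :  0  1  2  3  4  5  6  7  8  9 10 11 12 13 14
G :  0  0  0  0  0  0  0  0  1  1  1  1  1  1  1
P-positions are exactly the n with G(n) = 0.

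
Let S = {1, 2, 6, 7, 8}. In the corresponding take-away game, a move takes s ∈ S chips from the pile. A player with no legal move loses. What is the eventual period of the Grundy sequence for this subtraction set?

12

G(0) = 0
G(1) = mex{0} = 1
G(2) = mex{1,0} = 2
G(3) = mex{2,1} = 0
G(4) = mex{0,2} = 1
G(5) = mex{1,0} = 2
G(6) = mex{2,1,0} = 3
G(7) = mex{3,2,1,0} = 4
G(8) = mex{4,3,2,1,0} = 5
G(9) = mex{5,4,0,2,1} = 3
G(10) = mex{3,5,1,0,2} = 4
G(11) = mex{4,3,2,1,0} = 5
G(12) = mex{5,4,3,2,1} = 0
G(13) = mex{0,5,4,3,2} = 1
G(14) = mex{1,0,5,4,3} = 2
G(15) = mex{2,1,3,5,4} = 0
G(16) = mex{0,2,4,3,5} = 1
G(17) = mex{1,0,5,4,3} = 2
G(18) = mex{2,1,0,5,4} = 3
G(19) = mex{3,2,1,0,5} = 4
G(20) = mex{4,3,2,1,0} = 5
G(21) = mex{5,4,0,2,1} = 3
G(22) = mex{3,5,1,0,2} = 4
G(23) = mex{4,3,2,1,0} = 5
G(24) = mex{5,4,3,2,1} = 0
G(25) = mex{0,5,4,3,2} = 1
G(n+12) = G(n) holds for n = 0,…,7 (a full window of length max(S) = 8), so the sequence is purely periodic with period 12.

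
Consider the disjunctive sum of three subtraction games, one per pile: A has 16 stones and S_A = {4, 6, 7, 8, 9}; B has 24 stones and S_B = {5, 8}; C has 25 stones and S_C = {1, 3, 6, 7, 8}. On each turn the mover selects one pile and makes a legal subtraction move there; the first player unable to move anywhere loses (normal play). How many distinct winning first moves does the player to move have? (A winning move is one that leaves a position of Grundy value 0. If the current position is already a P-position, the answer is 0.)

Pile A, S = {4, 6, 7, 8, 9}:
G(0) = 0
G(1) = mex{} = 0
G(2) = mex{} = 0
G(3) = mex{} = 0
G(4) = mex{0} = 1
G(5) = mex{0} = 1
G(6) = mex{0,0} = 1
G(7) = mex{0,0,0} = 1
G(8) = mex{1,0,0,0} = 2
G(9) = mex{1,0,0,0,0} = 2
G(10) = mex{1,1,0,0,0} = 2
G(11) = mex{1,1,1,0,0} = 2
G(12) = mex{2,1,1,1,0} = 3
G(13) = mex{2,1,1,1,1} = 0
G(14) = mex{2,2,1,1,1} = 0
G(15) = mex{2,2,2,1,1} = 0
G(16) = mex{3,2,2,2,1} = 0
G_A(16) = 0.
Pile B, S = {5, 8}:
G(0) = 0
G(1) = mex{} = 0
G(2) = mex{} = 0
G(3) = mex{} = 0
G(4) = mex{} = 0
G(5) = mex{0} = 1
G(6) = mex{0} = 1
G(7) = mex{0} = 1
G(8) = mex{0,0} = 1
G(9) = mex{0,0} = 1
G(10) = mex{1,0} = 2
G(11) = mex{1,0} = 2
G(12) = mex{1,0} = 2
G(13) = mex{1,1} = 0
G(14) = mex{1,1} = 0
G(15) = mex{2,1} = 0
G(16) = mex{2,1} = 0
G(17) = mex{2,1} = 0
G(18) = mex{0,2} = 1
G(19) = mex{0,2} = 1
G(20) = mex{0,2} = 1
G(21) = mex{0,0} = 1
G(22) = mex{0,0} = 1
G(23) = mex{1,0} = 2
G(24) = mex{1,0} = 2
G_B(24) = 2.
Pile C, S = {1, 3, 6, 7, 8}:
n :  0  1  2  3  4  5  6  7  8  9 10 11 12 13 14 15 16 17 18 19 20 21 22 23 24 25
G :  0  1  0  1  0  1  2  3  2  3  2  3  4  0  1  0  1  0  1  2  3  2  3  2  3  4
G_C(25) = 4.
Combined Grundy value = 0 ⊕ 2 ⊕ 4 = 6.
A winning move leaves total XOR = 0, i.e. changes one component's Grundy value g to g ⊕ X where X is the current total.
Pile A: need g' = 0⊕6 = 6. Options: 16−4→G=3, 16−6→G=2, 16−7→G=2, 16−8→G=2, 16−9→G=1. Hits: 0.
Pile B: need g' = 2⊕6 = 4. Options: 24−5→G=1, 24−8→G=0. Hits: 0.
Pile C: need g' = 4⊕6 = 2. Options: 25−1→G=3, 25−3→G=3, 25−6→G=2, 25−7→G=1, 25−8→G=0. Hits: 1.

1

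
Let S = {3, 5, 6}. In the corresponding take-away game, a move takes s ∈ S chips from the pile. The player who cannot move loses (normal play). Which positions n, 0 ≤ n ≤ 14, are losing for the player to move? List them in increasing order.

0, 1, 2, 9, 10, 11

n :  0  1  2  3  4  5  6  7  8  9 10 11 12 13 14
G :  0  0  0  1  1  1  2  2  2  0  0  0  1  1  1
P-positions are exactly the n with G(n) = 0.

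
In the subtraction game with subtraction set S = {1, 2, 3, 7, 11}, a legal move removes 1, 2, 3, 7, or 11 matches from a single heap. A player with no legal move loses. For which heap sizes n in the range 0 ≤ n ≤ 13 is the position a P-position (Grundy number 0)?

0, 4, 8, 12

n :  0  1  2  3  4  5  6  7  8  9 10 11 12 13
G :  0  1  2  3  0  1  2  3  0  1  2  3  0  1
P-positions are exactly the n with G(n) = 0.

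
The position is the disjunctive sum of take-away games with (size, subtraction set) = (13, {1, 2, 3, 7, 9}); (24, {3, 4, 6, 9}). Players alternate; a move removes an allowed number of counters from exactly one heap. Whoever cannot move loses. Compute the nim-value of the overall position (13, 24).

1

Heap A, S = {1, 2, 3, 7, 9}:
G(0) = 0
G(1) = mex{0} = 1
G(2) = mex{1,0} = 2
G(3) = mex{2,1,0} = 3
G(4) = mex{3,2,1} = 0
G(5) = mex{0,3,2} = 1
G(6) = mex{1,0,3} = 2
G(7) = mex{2,1,0,0} = 3
G(8) = mex{3,2,1,1} = 0
G(9) = mex{0,3,2,2,0} = 1
G(10) = mex{1,0,3,3,1} = 2
G(11) = mex{2,1,0,0,2} = 3
G(12) = mex{3,2,1,1,3} = 0
G(13) = mex{0,3,2,2,0} = 1
G_A(13) = 1.
Heap B, S = {3, 4, 6, 9}:
G(0) = 0
G(1) = mex{} = 0
G(2) = mex{} = 0
G(3) = mex{0} = 1
G(4) = mex{0,0} = 1
G(5) = mex{0,0} = 1
G(6) = mex{1,0,0} = 2
G(7) = mex{1,1,0} = 2
G(8) = mex{1,1,0} = 2
G(9) = mex{2,1,1,0} = 3
G(10) = mex{2,2,1,0} = 3
G(11) = mex{2,2,1,0} = 3
G(12) = mex{3,2,2,1} = 0
G(13) = mex{3,3,2,1} = 0
G(14) = mex{3,3,2,1} = 0
G(15) = mex{0,3,3,2} = 1
G(16) = mex{0,0,3,2} = 1
G(17) = mex{0,0,3,2} = 1
G(18) = mex{1,0,0,3} = 2
G(19) = mex{1,1,0,3} = 2
G(20) = mex{1,1,0,3} = 2
G(21) = mex{2,1,1,0} = 3
G(22) = mex{2,2,1,0} = 3
G(23) = mex{2,2,1,0} = 3
G(24) = mex{3,2,2,1} = 0
G_B(24) = 0.
Combined Grundy value = 1 ⊕ 0 = 1.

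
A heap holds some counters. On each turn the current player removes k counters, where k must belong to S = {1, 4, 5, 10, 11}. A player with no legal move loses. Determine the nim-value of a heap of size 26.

2

G(0) = 0
G(1) = mex{0} = 1
G(2) = mex{1} = 0
G(3) = mex{0} = 1
G(4) = mex{1,0} = 2
G(5) = mex{2,1,0} = 3
G(6) = mex{3,0,1} = 2
G(7) = mex{2,1,0} = 3
G(8) = mex{3,2,1} = 0
G(9) = mex{0,3,2} = 1
G(10) = mex{1,2,3,0} = 4
G(11) = mex{4,3,2,1,0} = 5
G(12) = mex{5,0,3,0,1} = 2
G(13) = mex{2,1,0,1,0} = 3
G(14) = mex{3,4,1,2,1} = 0
G(15) = mex{0,5,4,3,2} = 1
G(16) = mex{1,2,5,2,3} = 0
G(17) = mex{0,3,2,3,2} = 1
G(18) = mex{1,0,3,0,3} = 2
G(19) = mex{2,1,0,1,0} = 3
G(20) = mex{3,0,1,4,1} = 2
G(21) = mex{2,1,0,5,4} = 3
G(22) = mex{3,2,1,2,5} = 0
G(23) = mex{0,3,2,3,2} = 1
G(24) = mex{1,2,3,0,3} = 4
G(25) = mex{4,3,2,1,0} = 5
G(26) = mex{5,0,3,0,1} = 2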